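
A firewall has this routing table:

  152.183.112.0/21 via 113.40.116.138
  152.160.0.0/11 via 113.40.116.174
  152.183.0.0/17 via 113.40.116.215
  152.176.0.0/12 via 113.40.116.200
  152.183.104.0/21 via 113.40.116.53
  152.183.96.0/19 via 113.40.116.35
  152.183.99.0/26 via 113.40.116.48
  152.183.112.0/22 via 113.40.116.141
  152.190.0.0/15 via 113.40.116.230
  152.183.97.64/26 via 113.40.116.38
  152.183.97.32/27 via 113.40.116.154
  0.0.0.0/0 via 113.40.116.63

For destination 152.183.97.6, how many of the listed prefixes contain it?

Prefixes containing 152.183.97.6:
  0.0.0.0/0 (default, matches everything)
  152.160.0.0/11 (152.160.0.0 - 152.191.255.255)
  152.176.0.0/12 (152.176.0.0 - 152.191.255.255)
  152.183.0.0/17 (152.183.0.0 - 152.183.127.255)
  152.183.96.0/19 (152.183.96.0 - 152.183.127.255)
Total matching entries: 5.

5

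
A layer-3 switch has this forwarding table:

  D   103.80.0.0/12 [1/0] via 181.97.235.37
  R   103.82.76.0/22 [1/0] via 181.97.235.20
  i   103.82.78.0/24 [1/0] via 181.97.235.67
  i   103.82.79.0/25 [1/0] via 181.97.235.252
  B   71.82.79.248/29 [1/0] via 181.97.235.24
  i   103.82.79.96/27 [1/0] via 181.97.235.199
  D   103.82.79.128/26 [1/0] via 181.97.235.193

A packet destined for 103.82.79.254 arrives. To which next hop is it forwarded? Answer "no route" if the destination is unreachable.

181.97.235.20

Routes whose prefix contains 103.82.79.254:
  103.80.0.0/12 (103.80.0.0 - 103.95.255.255) -> 181.97.235.37
  103.82.76.0/22 (103.82.76.0 - 103.82.79.255) -> 181.97.235.20
More-specific entries that do NOT match:
  71.82.79.248/29 (71.82.79.248 - 71.82.79.255) does not contain 103.82.79.254
  103.82.79.96/27 (103.82.79.96 - 103.82.79.127) does not contain 103.82.79.254
  103.82.79.128/26 (103.82.79.128 - 103.82.79.191) does not contain 103.82.79.254
  103.82.79.0/25 (103.82.79.0 - 103.82.79.127) does not contain 103.82.79.254
  103.82.78.0/24 (103.82.78.0 - 103.82.78.255) does not contain 103.82.79.254
Longest matching prefix is /22 -> next hop 181.97.235.20.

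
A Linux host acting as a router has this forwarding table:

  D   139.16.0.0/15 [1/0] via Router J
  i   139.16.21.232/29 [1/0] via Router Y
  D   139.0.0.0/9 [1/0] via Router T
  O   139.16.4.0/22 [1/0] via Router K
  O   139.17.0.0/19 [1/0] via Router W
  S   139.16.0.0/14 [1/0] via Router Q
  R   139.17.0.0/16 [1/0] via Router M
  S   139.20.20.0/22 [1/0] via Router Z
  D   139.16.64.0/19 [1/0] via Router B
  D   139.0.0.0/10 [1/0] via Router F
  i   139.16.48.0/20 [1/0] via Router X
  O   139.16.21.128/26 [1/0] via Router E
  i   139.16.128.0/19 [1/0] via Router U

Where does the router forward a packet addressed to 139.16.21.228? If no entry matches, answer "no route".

Router J

Routes whose prefix contains 139.16.21.228:
  139.0.0.0/9 (139.0.0.0 - 139.127.255.255) -> Router T
  139.0.0.0/10 (139.0.0.0 - 139.63.255.255) -> Router F
  139.16.0.0/14 (139.16.0.0 - 139.19.255.255) -> Router Q
  139.16.0.0/15 (139.16.0.0 - 139.17.255.255) -> Router J
More-specific entries that do NOT match:
  139.16.21.232/29 (139.16.21.232 - 139.16.21.239) does not contain 139.16.21.228
  139.16.21.128/26 (139.16.21.128 - 139.16.21.191) does not contain 139.16.21.228
  139.16.4.0/22 (139.16.4.0 - 139.16.7.255) does not contain 139.16.21.228
  139.20.20.0/22 (139.20.20.0 - 139.20.23.255) does not contain 139.16.21.228
  139.16.48.0/20 (139.16.48.0 - 139.16.63.255) does not contain 139.16.21.228
  139.17.0.0/19 (139.17.0.0 - 139.17.31.255) does not contain 139.16.21.228
  139.16.64.0/19 (139.16.64.0 - 139.16.95.255) does not contain 139.16.21.228
  139.16.128.0/19 (139.16.128.0 - 139.16.159.255) does not contain 139.16.21.228
  139.17.0.0/16 (139.17.0.0 - 139.17.255.255) does not contain 139.16.21.228
Longest matching prefix is /15 -> next hop Router J.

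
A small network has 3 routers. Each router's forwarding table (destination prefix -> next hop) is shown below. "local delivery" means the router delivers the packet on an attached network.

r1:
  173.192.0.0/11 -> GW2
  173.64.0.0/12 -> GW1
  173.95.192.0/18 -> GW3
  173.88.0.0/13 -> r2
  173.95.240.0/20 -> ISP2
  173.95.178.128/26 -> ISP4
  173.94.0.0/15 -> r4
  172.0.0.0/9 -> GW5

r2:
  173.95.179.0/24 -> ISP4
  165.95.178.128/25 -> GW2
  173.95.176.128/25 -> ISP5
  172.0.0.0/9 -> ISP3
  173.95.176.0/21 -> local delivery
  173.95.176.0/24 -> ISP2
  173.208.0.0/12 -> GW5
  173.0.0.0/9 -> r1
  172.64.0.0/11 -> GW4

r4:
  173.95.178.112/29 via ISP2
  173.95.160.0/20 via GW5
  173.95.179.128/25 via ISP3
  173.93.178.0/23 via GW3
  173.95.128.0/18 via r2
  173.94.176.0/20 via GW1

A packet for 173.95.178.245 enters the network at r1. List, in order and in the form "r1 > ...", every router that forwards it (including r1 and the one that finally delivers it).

At r1: longest match for 173.95.178.245 is 173.94.0.0/15 -> r4
At r4: longest match for 173.95.178.245 is 173.95.128.0/18 -> r2
At r2: longest match for 173.95.178.245 is 173.95.176.0/21 -> local delivery

r1 > r4 > r2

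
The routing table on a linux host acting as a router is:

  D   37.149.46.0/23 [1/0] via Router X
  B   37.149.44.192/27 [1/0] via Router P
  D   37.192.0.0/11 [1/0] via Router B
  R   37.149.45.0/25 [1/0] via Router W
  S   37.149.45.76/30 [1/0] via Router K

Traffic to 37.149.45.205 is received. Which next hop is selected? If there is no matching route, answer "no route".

No entry's prefix contains 37.149.45.205; there is no default route.

no route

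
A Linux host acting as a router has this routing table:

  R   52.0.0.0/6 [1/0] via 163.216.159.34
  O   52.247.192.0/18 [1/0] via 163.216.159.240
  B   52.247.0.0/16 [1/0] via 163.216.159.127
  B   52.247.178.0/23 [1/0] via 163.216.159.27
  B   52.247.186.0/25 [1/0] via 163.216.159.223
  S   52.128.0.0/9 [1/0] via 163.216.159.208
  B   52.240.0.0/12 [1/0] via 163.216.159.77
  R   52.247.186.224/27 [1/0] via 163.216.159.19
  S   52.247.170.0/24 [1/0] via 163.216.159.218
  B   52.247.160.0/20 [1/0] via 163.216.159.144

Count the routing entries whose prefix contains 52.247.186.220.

4

Prefixes containing 52.247.186.220:
  52.0.0.0/6 (52.0.0.0 - 55.255.255.255)
  52.128.0.0/9 (52.128.0.0 - 52.255.255.255)
  52.240.0.0/12 (52.240.0.0 - 52.255.255.255)
  52.247.0.0/16 (52.247.0.0 - 52.247.255.255)
Total matching entries: 4.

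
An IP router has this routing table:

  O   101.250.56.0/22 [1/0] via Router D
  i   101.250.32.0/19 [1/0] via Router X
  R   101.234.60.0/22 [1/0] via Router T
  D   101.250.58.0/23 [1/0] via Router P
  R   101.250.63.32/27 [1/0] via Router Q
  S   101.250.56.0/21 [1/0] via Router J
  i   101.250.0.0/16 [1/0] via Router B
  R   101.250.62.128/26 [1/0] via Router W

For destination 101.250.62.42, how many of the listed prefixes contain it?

3

Prefixes containing 101.250.62.42:
  101.250.0.0/16 (101.250.0.0 - 101.250.255.255)
  101.250.32.0/19 (101.250.32.0 - 101.250.63.255)
  101.250.56.0/21 (101.250.56.0 - 101.250.63.255)
Total matching entries: 3.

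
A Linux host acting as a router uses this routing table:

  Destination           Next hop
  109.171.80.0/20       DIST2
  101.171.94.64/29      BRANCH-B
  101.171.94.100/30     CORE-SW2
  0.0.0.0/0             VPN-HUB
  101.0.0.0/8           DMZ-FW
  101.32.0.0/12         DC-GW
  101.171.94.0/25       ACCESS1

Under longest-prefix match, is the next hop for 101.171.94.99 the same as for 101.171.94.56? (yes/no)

yes

101.171.94.99: longest match 101.171.94.0/25 -> ACCESS1
101.171.94.56: longest match 101.171.94.0/25 -> ACCESS1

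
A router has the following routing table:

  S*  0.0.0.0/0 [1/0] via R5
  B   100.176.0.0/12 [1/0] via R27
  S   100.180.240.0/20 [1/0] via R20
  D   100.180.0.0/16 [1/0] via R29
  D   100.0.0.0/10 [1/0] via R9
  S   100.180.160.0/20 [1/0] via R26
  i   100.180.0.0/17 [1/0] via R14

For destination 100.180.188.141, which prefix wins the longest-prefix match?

100.180.0.0/16

Entries matching 100.180.188.141:
  0.0.0.0/0 (default, matches everything)
  100.176.0.0/12 (100.176.0.0 - 100.191.255.255)
  100.180.0.0/16 (100.180.0.0 - 100.180.255.255)
Most specific is 100.180.0.0/16.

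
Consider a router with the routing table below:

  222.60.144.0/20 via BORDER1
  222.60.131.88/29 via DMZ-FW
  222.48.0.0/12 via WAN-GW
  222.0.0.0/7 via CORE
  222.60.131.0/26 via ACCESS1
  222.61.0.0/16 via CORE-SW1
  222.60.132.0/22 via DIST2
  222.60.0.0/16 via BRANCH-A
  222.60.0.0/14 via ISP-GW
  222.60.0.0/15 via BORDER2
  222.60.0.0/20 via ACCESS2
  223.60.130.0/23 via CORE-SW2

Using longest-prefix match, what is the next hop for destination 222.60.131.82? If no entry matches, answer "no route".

Routes whose prefix contains 222.60.131.82:
  222.0.0.0/7 (222.0.0.0 - 223.255.255.255) -> CORE
  222.48.0.0/12 (222.48.0.0 - 222.63.255.255) -> WAN-GW
  222.60.0.0/14 (222.60.0.0 - 222.63.255.255) -> ISP-GW
  222.60.0.0/15 (222.60.0.0 - 222.61.255.255) -> BORDER2
  222.60.0.0/16 (222.60.0.0 - 222.60.255.255) -> BRANCH-A
More-specific entries that do NOT match:
  222.60.131.88/29 (222.60.131.88 - 222.60.131.95) does not contain 222.60.131.82
  222.60.131.0/26 (222.60.131.0 - 222.60.131.63) does not contain 222.60.131.82
  223.60.130.0/23 (223.60.130.0 - 223.60.131.255) does not contain 222.60.131.82
  222.60.132.0/22 (222.60.132.0 - 222.60.135.255) does not contain 222.60.131.82
  222.60.144.0/20 (222.60.144.0 - 222.60.159.255) does not contain 222.60.131.82
  222.60.0.0/20 (222.60.0.0 - 222.60.15.255) does not contain 222.60.131.82
Longest matching prefix is /16 -> next hop BRANCH-A.

BRANCH-A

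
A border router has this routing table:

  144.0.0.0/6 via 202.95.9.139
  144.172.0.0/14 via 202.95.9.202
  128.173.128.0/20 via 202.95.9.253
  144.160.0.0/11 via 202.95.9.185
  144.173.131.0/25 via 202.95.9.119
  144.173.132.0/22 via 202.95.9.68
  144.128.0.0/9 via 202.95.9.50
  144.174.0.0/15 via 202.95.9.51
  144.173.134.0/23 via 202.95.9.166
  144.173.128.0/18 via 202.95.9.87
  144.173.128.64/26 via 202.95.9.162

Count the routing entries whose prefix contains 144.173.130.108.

5

Prefixes containing 144.173.130.108:
  144.0.0.0/6 (144.0.0.0 - 147.255.255.255)
  144.128.0.0/9 (144.128.0.0 - 144.255.255.255)
  144.160.0.0/11 (144.160.0.0 - 144.191.255.255)
  144.172.0.0/14 (144.172.0.0 - 144.175.255.255)
  144.173.128.0/18 (144.173.128.0 - 144.173.191.255)
Total matching entries: 5.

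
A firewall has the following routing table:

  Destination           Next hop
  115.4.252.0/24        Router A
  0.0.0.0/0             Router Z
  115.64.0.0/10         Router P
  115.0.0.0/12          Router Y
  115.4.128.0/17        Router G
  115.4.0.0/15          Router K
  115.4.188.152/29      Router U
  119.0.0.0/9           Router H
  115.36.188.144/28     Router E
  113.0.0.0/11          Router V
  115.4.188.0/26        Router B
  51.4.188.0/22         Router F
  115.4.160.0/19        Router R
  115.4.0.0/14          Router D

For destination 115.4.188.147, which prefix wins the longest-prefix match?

115.4.160.0/19

Entries matching 115.4.188.147:
  0.0.0.0/0 (default, matches everything)
  115.0.0.0/12 (115.0.0.0 - 115.15.255.255)
  115.4.0.0/14 (115.4.0.0 - 115.7.255.255)
  115.4.0.0/15 (115.4.0.0 - 115.5.255.255)
  115.4.128.0/17 (115.4.128.0 - 115.4.255.255)
  115.4.160.0/19 (115.4.160.0 - 115.4.191.255)
Most specific is 115.4.160.0/19.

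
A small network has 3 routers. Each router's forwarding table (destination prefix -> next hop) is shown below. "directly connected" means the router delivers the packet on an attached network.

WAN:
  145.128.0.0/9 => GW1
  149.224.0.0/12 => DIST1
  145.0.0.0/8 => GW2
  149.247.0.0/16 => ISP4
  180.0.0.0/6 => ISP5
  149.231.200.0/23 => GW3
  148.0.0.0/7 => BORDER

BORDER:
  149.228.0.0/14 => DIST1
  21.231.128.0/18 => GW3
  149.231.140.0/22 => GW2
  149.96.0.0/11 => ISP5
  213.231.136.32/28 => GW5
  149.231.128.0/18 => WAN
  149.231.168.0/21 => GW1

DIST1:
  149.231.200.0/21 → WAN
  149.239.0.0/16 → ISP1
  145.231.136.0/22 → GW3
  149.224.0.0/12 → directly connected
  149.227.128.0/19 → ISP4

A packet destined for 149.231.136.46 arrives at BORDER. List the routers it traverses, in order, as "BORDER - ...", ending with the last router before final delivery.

At BORDER: longest match for 149.231.136.46 is 149.231.128.0/18 -> WAN
At WAN: longest match for 149.231.136.46 is 149.224.0.0/12 -> DIST1
At DIST1: longest match for 149.231.136.46 is 149.224.0.0/12 -> directly connected

BORDER - WAN - DIST1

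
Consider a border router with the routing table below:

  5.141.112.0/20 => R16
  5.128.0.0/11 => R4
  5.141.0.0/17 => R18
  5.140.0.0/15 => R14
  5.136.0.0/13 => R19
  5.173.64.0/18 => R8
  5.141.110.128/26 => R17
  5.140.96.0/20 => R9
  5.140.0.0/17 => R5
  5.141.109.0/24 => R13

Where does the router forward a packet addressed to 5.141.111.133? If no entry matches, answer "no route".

R18

Routes whose prefix contains 5.141.111.133:
  5.128.0.0/11 (5.128.0.0 - 5.159.255.255) -> R4
  5.136.0.0/13 (5.136.0.0 - 5.143.255.255) -> R19
  5.140.0.0/15 (5.140.0.0 - 5.141.255.255) -> R14
  5.141.0.0/17 (5.141.0.0 - 5.141.127.255) -> R18
More-specific entries that do NOT match:
  5.141.110.128/26 (5.141.110.128 - 5.141.110.191) does not contain 5.141.111.133
  5.141.109.0/24 (5.141.109.0 - 5.141.109.255) does not contain 5.141.111.133
  5.141.112.0/20 (5.141.112.0 - 5.141.127.255) does not contain 5.141.111.133
  5.140.96.0/20 (5.140.96.0 - 5.140.111.255) does not contain 5.141.111.133
  5.173.64.0/18 (5.173.64.0 - 5.173.127.255) does not contain 5.141.111.133
Longest matching prefix is /17 -> next hop R18.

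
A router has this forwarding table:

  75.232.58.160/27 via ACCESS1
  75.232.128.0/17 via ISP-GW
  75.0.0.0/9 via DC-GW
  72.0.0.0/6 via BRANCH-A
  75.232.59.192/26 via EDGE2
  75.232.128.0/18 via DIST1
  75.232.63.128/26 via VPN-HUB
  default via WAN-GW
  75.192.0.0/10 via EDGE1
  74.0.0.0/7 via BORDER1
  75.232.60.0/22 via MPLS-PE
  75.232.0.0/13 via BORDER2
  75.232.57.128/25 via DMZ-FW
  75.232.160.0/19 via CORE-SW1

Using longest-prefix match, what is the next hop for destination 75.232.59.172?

Routes whose prefix contains 75.232.59.172:
  0.0.0.0/0 (default, matches everything) -> WAN-GW
  72.0.0.0/6 (72.0.0.0 - 75.255.255.255) -> BRANCH-A
  74.0.0.0/7 (74.0.0.0 - 75.255.255.255) -> BORDER1
  75.192.0.0/10 (75.192.0.0 - 75.255.255.255) -> EDGE1
  75.232.0.0/13 (75.232.0.0 - 75.239.255.255) -> BORDER2
More-specific entries that do NOT match:
  75.232.58.160/27 (75.232.58.160 - 75.232.58.191) does not contain 75.232.59.172
  75.232.59.192/26 (75.232.59.192 - 75.232.59.255) does not contain 75.232.59.172
  75.232.63.128/26 (75.232.63.128 - 75.232.63.191) does not contain 75.232.59.172
  75.232.57.128/25 (75.232.57.128 - 75.232.57.255) does not contain 75.232.59.172
  75.232.60.0/22 (75.232.60.0 - 75.232.63.255) does not contain 75.232.59.172
  75.232.160.0/19 (75.232.160.0 - 75.232.191.255) does not contain 75.232.59.172
  75.232.128.0/18 (75.232.128.0 - 75.232.191.255) does not contain 75.232.59.172
  75.232.128.0/17 (75.232.128.0 - 75.232.255.255) does not contain 75.232.59.172
Longest matching prefix is /13 -> next hop BORDER2.

BORDER2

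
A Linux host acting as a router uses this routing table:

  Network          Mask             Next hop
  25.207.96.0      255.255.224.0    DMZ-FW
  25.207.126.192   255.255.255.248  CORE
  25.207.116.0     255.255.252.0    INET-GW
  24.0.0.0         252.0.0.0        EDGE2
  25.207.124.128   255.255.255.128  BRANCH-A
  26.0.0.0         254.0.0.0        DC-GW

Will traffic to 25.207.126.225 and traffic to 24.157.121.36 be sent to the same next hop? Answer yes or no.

25.207.126.225: longest match 25.207.96.0/19 -> DMZ-FW
24.157.121.36: longest match 24.0.0.0/6 -> EDGE2

no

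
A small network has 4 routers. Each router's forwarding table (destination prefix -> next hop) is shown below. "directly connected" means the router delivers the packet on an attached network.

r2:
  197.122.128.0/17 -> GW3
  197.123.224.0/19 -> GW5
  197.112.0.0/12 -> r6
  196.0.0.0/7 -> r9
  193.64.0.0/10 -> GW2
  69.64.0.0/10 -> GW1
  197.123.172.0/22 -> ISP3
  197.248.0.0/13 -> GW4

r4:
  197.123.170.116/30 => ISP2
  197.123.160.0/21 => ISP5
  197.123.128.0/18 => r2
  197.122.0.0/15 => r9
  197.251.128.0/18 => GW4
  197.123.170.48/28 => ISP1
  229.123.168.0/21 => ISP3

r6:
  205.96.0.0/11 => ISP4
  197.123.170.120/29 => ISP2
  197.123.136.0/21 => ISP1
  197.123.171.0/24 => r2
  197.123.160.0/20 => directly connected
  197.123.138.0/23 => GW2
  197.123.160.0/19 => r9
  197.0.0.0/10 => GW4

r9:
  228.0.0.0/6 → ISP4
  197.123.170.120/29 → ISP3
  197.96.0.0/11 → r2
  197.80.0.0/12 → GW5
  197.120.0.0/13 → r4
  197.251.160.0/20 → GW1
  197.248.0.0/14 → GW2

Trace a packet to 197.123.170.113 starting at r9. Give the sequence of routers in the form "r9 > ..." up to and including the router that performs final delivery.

r9 > r4 > r2 > r6

At r9: longest match for 197.123.170.113 is 197.120.0.0/13 -> r4
At r4: longest match for 197.123.170.113 is 197.123.128.0/18 -> r2
At r2: longest match for 197.123.170.113 is 197.112.0.0/12 -> r6
At r6: longest match for 197.123.170.113 is 197.123.160.0/20 -> directly connected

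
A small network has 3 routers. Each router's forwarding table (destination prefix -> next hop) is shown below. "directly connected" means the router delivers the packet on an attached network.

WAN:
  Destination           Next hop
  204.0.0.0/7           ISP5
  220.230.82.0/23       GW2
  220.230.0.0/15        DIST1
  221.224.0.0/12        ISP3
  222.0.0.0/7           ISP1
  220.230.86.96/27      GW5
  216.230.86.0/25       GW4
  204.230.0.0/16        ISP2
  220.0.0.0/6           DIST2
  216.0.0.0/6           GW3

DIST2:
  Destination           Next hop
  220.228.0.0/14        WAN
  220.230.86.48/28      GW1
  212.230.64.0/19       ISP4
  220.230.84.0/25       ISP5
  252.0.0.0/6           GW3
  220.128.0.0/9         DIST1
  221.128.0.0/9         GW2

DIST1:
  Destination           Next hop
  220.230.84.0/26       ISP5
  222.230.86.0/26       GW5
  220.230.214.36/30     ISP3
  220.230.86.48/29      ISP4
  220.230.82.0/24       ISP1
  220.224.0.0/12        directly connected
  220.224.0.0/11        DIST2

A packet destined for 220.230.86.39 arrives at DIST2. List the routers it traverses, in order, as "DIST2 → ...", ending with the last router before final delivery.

DIST2 → WAN → DIST1

At DIST2: longest match for 220.230.86.39 is 220.228.0.0/14 -> WAN
At WAN: longest match for 220.230.86.39 is 220.230.0.0/15 -> DIST1
At DIST1: longest match for 220.230.86.39 is 220.224.0.0/12 -> directly connected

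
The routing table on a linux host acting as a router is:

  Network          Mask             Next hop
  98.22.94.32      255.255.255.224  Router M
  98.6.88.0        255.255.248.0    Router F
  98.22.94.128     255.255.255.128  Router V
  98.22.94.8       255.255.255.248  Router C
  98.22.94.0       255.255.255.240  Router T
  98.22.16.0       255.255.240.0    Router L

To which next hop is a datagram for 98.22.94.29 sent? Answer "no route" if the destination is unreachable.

No entry's prefix contains 98.22.94.29; there is no default route.

no route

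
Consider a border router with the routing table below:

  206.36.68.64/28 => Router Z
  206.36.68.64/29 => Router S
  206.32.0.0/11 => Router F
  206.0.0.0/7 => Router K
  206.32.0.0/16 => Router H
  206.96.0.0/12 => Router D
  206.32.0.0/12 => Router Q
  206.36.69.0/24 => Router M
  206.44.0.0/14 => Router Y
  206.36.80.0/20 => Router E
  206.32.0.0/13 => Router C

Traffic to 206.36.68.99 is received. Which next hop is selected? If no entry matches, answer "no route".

Routes whose prefix contains 206.36.68.99:
  206.0.0.0/7 (206.0.0.0 - 207.255.255.255) -> Router K
  206.32.0.0/11 (206.32.0.0 - 206.63.255.255) -> Router F
  206.32.0.0/12 (206.32.0.0 - 206.47.255.255) -> Router Q
  206.32.0.0/13 (206.32.0.0 - 206.39.255.255) -> Router C
More-specific entries that do NOT match:
  206.36.68.64/29 (206.36.68.64 - 206.36.68.71) does not contain 206.36.68.99
  206.36.68.64/28 (206.36.68.64 - 206.36.68.79) does not contain 206.36.68.99
  206.36.69.0/24 (206.36.69.0 - 206.36.69.255) does not contain 206.36.68.99
  206.36.80.0/20 (206.36.80.0 - 206.36.95.255) does not contain 206.36.68.99
  206.32.0.0/16 (206.32.0.0 - 206.32.255.255) does not contain 206.36.68.99
  206.44.0.0/14 (206.44.0.0 - 206.47.255.255) does not contain 206.36.68.99
Longest matching prefix is /13 -> next hop Router C.

Router C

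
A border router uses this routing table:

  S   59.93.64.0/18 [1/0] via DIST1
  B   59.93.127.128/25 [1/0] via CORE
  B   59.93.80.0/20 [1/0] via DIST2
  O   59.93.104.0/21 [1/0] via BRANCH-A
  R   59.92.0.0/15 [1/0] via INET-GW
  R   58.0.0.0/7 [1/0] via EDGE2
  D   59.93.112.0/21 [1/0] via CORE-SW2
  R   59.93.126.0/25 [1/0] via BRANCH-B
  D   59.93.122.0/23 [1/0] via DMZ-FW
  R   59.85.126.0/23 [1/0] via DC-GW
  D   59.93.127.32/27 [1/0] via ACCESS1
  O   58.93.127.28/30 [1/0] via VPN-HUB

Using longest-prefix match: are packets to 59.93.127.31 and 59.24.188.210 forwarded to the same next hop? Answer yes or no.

no

59.93.127.31: longest match 59.93.64.0/18 -> DIST1
59.24.188.210: longest match 58.0.0.0/7 -> EDGE2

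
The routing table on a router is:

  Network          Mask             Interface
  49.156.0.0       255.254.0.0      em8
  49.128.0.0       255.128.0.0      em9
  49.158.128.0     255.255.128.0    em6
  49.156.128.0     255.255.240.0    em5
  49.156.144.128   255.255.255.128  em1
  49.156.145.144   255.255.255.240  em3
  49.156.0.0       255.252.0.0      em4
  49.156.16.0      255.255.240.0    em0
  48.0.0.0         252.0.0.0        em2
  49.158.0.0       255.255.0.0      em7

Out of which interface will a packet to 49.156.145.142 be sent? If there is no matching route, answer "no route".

em8

Routes whose prefix contains 49.156.145.142:
  48.0.0.0/6 (48.0.0.0 - 51.255.255.255) -> em2
  49.128.0.0/9 (49.128.0.0 - 49.255.255.255) -> em9
  49.156.0.0/14 (49.156.0.0 - 49.159.255.255) -> em4
  49.156.0.0/15 (49.156.0.0 - 49.157.255.255) -> em8
More-specific entries that do NOT match:
  49.156.145.144/28 (49.156.145.144 - 49.156.145.159) does not contain 49.156.145.142
  49.156.144.128/25 (49.156.144.128 - 49.156.144.255) does not contain 49.156.145.142
  49.156.128.0/20 (49.156.128.0 - 49.156.143.255) does not contain 49.156.145.142
  49.156.16.0/20 (49.156.16.0 - 49.156.31.255) does not contain 49.156.145.142
  49.158.128.0/17 (49.158.128.0 - 49.158.255.255) does not contain 49.156.145.142
  49.158.0.0/16 (49.158.0.0 - 49.158.255.255) does not contain 49.156.145.142
Longest matching prefix is /15 -> interface em8.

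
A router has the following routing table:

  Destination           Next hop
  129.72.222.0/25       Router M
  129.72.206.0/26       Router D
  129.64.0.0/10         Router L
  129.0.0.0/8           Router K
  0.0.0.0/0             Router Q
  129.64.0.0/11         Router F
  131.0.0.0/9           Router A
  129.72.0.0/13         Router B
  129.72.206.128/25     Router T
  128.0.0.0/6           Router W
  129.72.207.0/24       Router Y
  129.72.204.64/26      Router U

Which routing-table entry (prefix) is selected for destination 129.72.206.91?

Entries matching 129.72.206.91:
  0.0.0.0/0 (default, matches everything)
  128.0.0.0/6 (128.0.0.0 - 131.255.255.255)
  129.0.0.0/8 (129.0.0.0 - 129.255.255.255)
  129.64.0.0/10 (129.64.0.0 - 129.127.255.255)
  129.64.0.0/11 (129.64.0.0 - 129.95.255.255)
  129.72.0.0/13 (129.72.0.0 - 129.79.255.255)
Most specific is 129.72.0.0/13.

129.72.0.0/13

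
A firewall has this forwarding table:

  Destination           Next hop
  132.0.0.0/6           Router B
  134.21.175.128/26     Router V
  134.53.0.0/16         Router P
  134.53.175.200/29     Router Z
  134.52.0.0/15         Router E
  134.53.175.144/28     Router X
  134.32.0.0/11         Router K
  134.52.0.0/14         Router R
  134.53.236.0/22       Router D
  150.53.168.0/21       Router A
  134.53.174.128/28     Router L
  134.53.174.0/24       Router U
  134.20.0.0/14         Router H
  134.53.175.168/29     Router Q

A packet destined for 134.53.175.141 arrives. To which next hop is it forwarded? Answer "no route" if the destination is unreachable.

Router P

Routes whose prefix contains 134.53.175.141:
  132.0.0.0/6 (132.0.0.0 - 135.255.255.255) -> Router B
  134.32.0.0/11 (134.32.0.0 - 134.63.255.255) -> Router K
  134.52.0.0/14 (134.52.0.0 - 134.55.255.255) -> Router R
  134.52.0.0/15 (134.52.0.0 - 134.53.255.255) -> Router E
  134.53.0.0/16 (134.53.0.0 - 134.53.255.255) -> Router P
More-specific entries that do NOT match:
  134.53.175.200/29 (134.53.175.200 - 134.53.175.207) does not contain 134.53.175.141
  134.53.175.168/29 (134.53.175.168 - 134.53.175.175) does not contain 134.53.175.141
  134.53.175.144/28 (134.53.175.144 - 134.53.175.159) does not contain 134.53.175.141
  134.53.174.128/28 (134.53.174.128 - 134.53.174.143) does not contain 134.53.175.141
  134.21.175.128/26 (134.21.175.128 - 134.21.175.191) does not contain 134.53.175.141
  134.53.174.0/24 (134.53.174.0 - 134.53.174.255) does not contain 134.53.175.141
  134.53.236.0/22 (134.53.236.0 - 134.53.239.255) does not contain 134.53.175.141
  150.53.168.0/21 (150.53.168.0 - 150.53.175.255) does not contain 134.53.175.141
Longest matching prefix is /16 -> next hop Router P.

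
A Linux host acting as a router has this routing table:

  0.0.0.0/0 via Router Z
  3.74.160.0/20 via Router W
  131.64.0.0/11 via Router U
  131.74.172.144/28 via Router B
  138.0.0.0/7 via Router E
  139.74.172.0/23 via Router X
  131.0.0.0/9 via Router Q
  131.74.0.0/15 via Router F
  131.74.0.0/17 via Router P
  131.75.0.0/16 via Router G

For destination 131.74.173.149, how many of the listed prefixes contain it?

Prefixes containing 131.74.173.149:
  0.0.0.0/0 (default, matches everything)
  131.0.0.0/9 (131.0.0.0 - 131.127.255.255)
  131.64.0.0/11 (131.64.0.0 - 131.95.255.255)
  131.74.0.0/15 (131.74.0.0 - 131.75.255.255)
Total matching entries: 4.

4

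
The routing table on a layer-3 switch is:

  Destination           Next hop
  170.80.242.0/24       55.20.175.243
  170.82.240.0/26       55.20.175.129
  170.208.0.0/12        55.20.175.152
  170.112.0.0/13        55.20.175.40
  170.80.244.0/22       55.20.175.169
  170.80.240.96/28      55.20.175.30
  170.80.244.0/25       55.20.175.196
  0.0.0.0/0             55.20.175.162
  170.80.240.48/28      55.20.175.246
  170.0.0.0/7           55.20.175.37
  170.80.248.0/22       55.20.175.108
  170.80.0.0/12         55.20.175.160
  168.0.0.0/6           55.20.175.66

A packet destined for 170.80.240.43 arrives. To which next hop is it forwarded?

Routes whose prefix contains 170.80.240.43:
  0.0.0.0/0 (default, matches everything) -> 55.20.175.162
  168.0.0.0/6 (168.0.0.0 - 171.255.255.255) -> 55.20.175.66
  170.0.0.0/7 (170.0.0.0 - 171.255.255.255) -> 55.20.175.37
  170.80.0.0/12 (170.80.0.0 - 170.95.255.255) -> 55.20.175.160
More-specific entries that do NOT match:
  170.80.240.96/28 (170.80.240.96 - 170.80.240.111) does not contain 170.80.240.43
  170.80.240.48/28 (170.80.240.48 - 170.80.240.63) does not contain 170.80.240.43
  170.82.240.0/26 (170.82.240.0 - 170.82.240.63) does not contain 170.80.240.43
  170.80.244.0/25 (170.80.244.0 - 170.80.244.127) does not contain 170.80.240.43
  170.80.242.0/24 (170.80.242.0 - 170.80.242.255) does not contain 170.80.240.43
  170.80.244.0/22 (170.80.244.0 - 170.80.247.255) does not contain 170.80.240.43
  170.80.248.0/22 (170.80.248.0 - 170.80.251.255) does not contain 170.80.240.43
  170.112.0.0/13 (170.112.0.0 - 170.119.255.255) does not contain 170.80.240.43
Longest matching prefix is /12 -> next hop 55.20.175.160.

55.20.175.160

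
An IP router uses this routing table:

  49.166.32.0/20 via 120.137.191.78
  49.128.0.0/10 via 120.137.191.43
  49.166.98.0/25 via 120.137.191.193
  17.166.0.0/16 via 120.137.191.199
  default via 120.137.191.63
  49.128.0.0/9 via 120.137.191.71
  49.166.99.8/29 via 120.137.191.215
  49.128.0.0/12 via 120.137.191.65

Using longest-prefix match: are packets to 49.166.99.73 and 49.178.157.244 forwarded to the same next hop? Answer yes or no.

49.166.99.73: longest match 49.128.0.0/10 -> 120.137.191.43
49.178.157.244: longest match 49.128.0.0/10 -> 120.137.191.43

yes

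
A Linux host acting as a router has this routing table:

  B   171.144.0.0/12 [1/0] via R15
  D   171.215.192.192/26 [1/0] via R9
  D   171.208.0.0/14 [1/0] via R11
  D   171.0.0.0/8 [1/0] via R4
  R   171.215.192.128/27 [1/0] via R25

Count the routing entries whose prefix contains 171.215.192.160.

Prefixes containing 171.215.192.160:
  171.0.0.0/8 (171.0.0.0 - 171.255.255.255)
Total matching entries: 1.

1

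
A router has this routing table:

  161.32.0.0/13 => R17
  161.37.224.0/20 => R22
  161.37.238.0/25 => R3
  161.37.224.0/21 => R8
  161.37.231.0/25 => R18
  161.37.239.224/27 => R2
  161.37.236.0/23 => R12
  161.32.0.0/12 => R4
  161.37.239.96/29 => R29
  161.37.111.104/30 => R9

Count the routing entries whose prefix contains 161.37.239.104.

Prefixes containing 161.37.239.104:
  161.32.0.0/12 (161.32.0.0 - 161.47.255.255)
  161.32.0.0/13 (161.32.0.0 - 161.39.255.255)
  161.37.224.0/20 (161.37.224.0 - 161.37.239.255)
Total matching entries: 3.

3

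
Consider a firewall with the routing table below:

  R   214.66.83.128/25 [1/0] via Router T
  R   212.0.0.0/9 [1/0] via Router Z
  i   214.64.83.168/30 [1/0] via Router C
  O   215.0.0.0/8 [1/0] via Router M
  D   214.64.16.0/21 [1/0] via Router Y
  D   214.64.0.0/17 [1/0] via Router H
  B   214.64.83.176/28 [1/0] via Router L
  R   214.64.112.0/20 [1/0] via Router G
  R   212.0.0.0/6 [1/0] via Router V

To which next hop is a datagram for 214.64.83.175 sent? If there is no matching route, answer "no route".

Router H

Routes whose prefix contains 214.64.83.175:
  212.0.0.0/6 (212.0.0.0 - 215.255.255.255) -> Router V
  214.64.0.0/17 (214.64.0.0 - 214.64.127.255) -> Router H
More-specific entries that do NOT match:
  214.64.83.168/30 (214.64.83.168 - 214.64.83.171) does not contain 214.64.83.175
  214.64.83.176/28 (214.64.83.176 - 214.64.83.191) does not contain 214.64.83.175
  214.66.83.128/25 (214.66.83.128 - 214.66.83.255) does not contain 214.64.83.175
  214.64.16.0/21 (214.64.16.0 - 214.64.23.255) does not contain 214.64.83.175
  214.64.112.0/20 (214.64.112.0 - 214.64.127.255) does not contain 214.64.83.175
Longest matching prefix is /17 -> next hop Router H.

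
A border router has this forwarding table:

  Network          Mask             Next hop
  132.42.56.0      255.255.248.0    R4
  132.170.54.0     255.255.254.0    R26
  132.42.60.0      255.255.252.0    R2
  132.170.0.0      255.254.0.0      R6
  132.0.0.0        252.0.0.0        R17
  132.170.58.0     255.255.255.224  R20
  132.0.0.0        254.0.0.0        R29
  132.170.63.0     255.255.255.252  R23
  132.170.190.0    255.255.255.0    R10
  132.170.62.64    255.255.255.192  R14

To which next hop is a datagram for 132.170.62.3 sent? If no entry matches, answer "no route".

R6

Routes whose prefix contains 132.170.62.3:
  132.0.0.0/6 (132.0.0.0 - 135.255.255.255) -> R17
  132.0.0.0/7 (132.0.0.0 - 133.255.255.255) -> R29
  132.170.0.0/15 (132.170.0.0 - 132.171.255.255) -> R6
More-specific entries that do NOT match:
  132.170.63.0/30 (132.170.63.0 - 132.170.63.3) does not contain 132.170.62.3
  132.170.58.0/27 (132.170.58.0 - 132.170.58.31) does not contain 132.170.62.3
  132.170.62.64/26 (132.170.62.64 - 132.170.62.127) does not contain 132.170.62.3
  132.170.190.0/24 (132.170.190.0 - 132.170.190.255) does not contain 132.170.62.3
  132.170.54.0/23 (132.170.54.0 - 132.170.55.255) does not contain 132.170.62.3
  132.42.60.0/22 (132.42.60.0 - 132.42.63.255) does not contain 132.170.62.3
  132.42.56.0/21 (132.42.56.0 - 132.42.63.255) does not contain 132.170.62.3
Longest matching prefix is /15 -> next hop R6.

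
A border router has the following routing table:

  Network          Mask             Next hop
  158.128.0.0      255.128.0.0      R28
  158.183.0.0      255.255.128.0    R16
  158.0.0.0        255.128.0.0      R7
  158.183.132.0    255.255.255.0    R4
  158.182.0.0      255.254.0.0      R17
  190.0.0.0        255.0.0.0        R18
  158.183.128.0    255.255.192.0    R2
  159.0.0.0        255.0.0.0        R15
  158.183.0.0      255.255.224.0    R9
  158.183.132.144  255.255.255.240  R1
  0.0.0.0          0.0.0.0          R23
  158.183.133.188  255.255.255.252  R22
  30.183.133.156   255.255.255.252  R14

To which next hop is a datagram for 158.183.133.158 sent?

Routes whose prefix contains 158.183.133.158:
  0.0.0.0/0 (default, matches everything) -> R23
  158.128.0.0/9 (158.128.0.0 - 158.255.255.255) -> R28
  158.182.0.0/15 (158.182.0.0 - 158.183.255.255) -> R17
  158.183.128.0/18 (158.183.128.0 - 158.183.191.255) -> R2
More-specific entries that do NOT match:
  158.183.133.188/30 (158.183.133.188 - 158.183.133.191) does not contain 158.183.133.158
  30.183.133.156/30 (30.183.133.156 - 30.183.133.159) does not contain 158.183.133.158
  158.183.132.144/28 (158.183.132.144 - 158.183.132.159) does not contain 158.183.133.158
  158.183.132.0/24 (158.183.132.0 - 158.183.132.255) does not contain 158.183.133.158
  158.183.0.0/19 (158.183.0.0 - 158.183.31.255) does not contain 158.183.133.158
Longest matching prefix is /18 -> next hop R2.

R2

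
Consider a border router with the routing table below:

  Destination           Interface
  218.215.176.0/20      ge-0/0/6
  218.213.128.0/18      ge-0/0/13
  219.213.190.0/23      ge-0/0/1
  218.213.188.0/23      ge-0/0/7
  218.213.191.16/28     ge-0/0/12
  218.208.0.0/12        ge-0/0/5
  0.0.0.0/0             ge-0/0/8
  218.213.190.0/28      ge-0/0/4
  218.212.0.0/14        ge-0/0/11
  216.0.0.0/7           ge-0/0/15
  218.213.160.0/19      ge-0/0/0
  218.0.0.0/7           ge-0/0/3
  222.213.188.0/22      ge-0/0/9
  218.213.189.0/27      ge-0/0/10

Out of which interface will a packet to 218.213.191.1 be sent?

ge-0/0/0

Routes whose prefix contains 218.213.191.1:
  0.0.0.0/0 (default, matches everything) -> ge-0/0/8
  218.0.0.0/7 (218.0.0.0 - 219.255.255.255) -> ge-0/0/3
  218.208.0.0/12 (218.208.0.0 - 218.223.255.255) -> ge-0/0/5
  218.212.0.0/14 (218.212.0.0 - 218.215.255.255) -> ge-0/0/11
  218.213.128.0/18 (218.213.128.0 - 218.213.191.255) -> ge-0/0/13
  218.213.160.0/19 (218.213.160.0 - 218.213.191.255) -> ge-0/0/0
More-specific entries that do NOT match:
  218.213.191.16/28 (218.213.191.16 - 218.213.191.31) does not contain 218.213.191.1
  218.213.190.0/28 (218.213.190.0 - 218.213.190.15) does not contain 218.213.191.1
  218.213.189.0/27 (218.213.189.0 - 218.213.189.31) does not contain 218.213.191.1
  219.213.190.0/23 (219.213.190.0 - 219.213.191.255) does not contain 218.213.191.1
  218.213.188.0/23 (218.213.188.0 - 218.213.189.255) does not contain 218.213.191.1
  222.213.188.0/22 (222.213.188.0 - 222.213.191.255) does not contain 218.213.191.1
  218.215.176.0/20 (218.215.176.0 - 218.215.191.255) does not contain 218.213.191.1
Longest matching prefix is /19 -> interface ge-0/0/0.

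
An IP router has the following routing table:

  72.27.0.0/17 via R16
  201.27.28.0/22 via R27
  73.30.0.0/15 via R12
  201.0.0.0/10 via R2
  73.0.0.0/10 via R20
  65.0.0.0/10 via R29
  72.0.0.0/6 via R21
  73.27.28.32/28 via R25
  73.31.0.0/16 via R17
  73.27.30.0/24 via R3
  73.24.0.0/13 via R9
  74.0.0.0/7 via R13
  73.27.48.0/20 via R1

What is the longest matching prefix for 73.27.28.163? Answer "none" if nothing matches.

Entries matching 73.27.28.163:
  72.0.0.0/6 (72.0.0.0 - 75.255.255.255)
  73.0.0.0/10 (73.0.0.0 - 73.63.255.255)
  73.24.0.0/13 (73.24.0.0 - 73.31.255.255)
Most specific is 73.24.0.0/13.

73.24.0.0/13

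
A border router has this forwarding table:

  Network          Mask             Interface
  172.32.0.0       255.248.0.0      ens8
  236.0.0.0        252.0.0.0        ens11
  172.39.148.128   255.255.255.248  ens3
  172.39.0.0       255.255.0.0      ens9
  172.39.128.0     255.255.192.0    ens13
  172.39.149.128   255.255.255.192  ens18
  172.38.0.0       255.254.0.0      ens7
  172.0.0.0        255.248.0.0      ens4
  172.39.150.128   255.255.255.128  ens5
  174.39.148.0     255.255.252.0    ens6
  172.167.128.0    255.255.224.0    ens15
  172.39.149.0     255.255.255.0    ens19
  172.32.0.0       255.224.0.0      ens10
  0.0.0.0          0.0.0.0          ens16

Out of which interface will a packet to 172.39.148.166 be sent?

ens13

Routes whose prefix contains 172.39.148.166:
  0.0.0.0/0 (default, matches everything) -> ens16
  172.32.0.0/11 (172.32.0.0 - 172.63.255.255) -> ens10
  172.32.0.0/13 (172.32.0.0 - 172.39.255.255) -> ens8
  172.38.0.0/15 (172.38.0.0 - 172.39.255.255) -> ens7
  172.39.0.0/16 (172.39.0.0 - 172.39.255.255) -> ens9
  172.39.128.0/18 (172.39.128.0 - 172.39.191.255) -> ens13
More-specific entries that do NOT match:
  172.39.148.128/29 (172.39.148.128 - 172.39.148.135) does not contain 172.39.148.166
  172.39.149.128/26 (172.39.149.128 - 172.39.149.191) does not contain 172.39.148.166
  172.39.150.128/25 (172.39.150.128 - 172.39.150.255) does not contain 172.39.148.166
  172.39.149.0/24 (172.39.149.0 - 172.39.149.255) does not contain 172.39.148.166
  174.39.148.0/22 (174.39.148.0 - 174.39.151.255) does not contain 172.39.148.166
  172.167.128.0/19 (172.167.128.0 - 172.167.159.255) does not contain 172.39.148.166
Longest matching prefix is /18 -> interface ens13.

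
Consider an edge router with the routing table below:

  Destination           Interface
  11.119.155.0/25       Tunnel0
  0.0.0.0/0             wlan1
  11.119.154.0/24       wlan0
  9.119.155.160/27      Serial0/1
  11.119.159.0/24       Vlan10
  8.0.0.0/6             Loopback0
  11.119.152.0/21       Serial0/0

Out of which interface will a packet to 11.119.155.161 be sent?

Routes whose prefix contains 11.119.155.161:
  0.0.0.0/0 (default, matches everything) -> wlan1
  8.0.0.0/6 (8.0.0.0 - 11.255.255.255) -> Loopback0
  11.119.152.0/21 (11.119.152.0 - 11.119.159.255) -> Serial0/0
More-specific entries that do NOT match:
  9.119.155.160/27 (9.119.155.160 - 9.119.155.191) does not contain 11.119.155.161
  11.119.155.0/25 (11.119.155.0 - 11.119.155.127) does not contain 11.119.155.161
  11.119.154.0/24 (11.119.154.0 - 11.119.154.255) does not contain 11.119.155.161
  11.119.159.0/24 (11.119.159.0 - 11.119.159.255) does not contain 11.119.155.161
Longest matching prefix is /21 -> interface Serial0/0.

Serial0/0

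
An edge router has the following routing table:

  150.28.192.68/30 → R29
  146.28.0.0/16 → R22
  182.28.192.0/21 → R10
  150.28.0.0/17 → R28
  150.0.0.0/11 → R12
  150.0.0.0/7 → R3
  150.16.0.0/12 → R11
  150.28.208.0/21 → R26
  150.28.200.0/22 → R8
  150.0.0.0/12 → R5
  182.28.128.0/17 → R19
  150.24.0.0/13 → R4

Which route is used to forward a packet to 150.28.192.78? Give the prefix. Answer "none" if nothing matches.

Entries matching 150.28.192.78:
  150.0.0.0/7 (150.0.0.0 - 151.255.255.255)
  150.0.0.0/11 (150.0.0.0 - 150.31.255.255)
  150.16.0.0/12 (150.16.0.0 - 150.31.255.255)
  150.24.0.0/13 (150.24.0.0 - 150.31.255.255)
Most specific is 150.24.0.0/13.

150.24.0.0/13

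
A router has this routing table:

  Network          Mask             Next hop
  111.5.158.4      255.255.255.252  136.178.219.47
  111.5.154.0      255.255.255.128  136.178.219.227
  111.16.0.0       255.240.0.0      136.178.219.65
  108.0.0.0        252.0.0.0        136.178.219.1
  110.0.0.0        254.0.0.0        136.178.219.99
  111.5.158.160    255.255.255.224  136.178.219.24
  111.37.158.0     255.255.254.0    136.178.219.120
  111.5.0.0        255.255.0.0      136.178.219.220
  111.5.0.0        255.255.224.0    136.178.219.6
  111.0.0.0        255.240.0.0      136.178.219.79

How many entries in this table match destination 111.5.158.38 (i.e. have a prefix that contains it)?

Prefixes containing 111.5.158.38:
  108.0.0.0/6 (108.0.0.0 - 111.255.255.255)
  110.0.0.0/7 (110.0.0.0 - 111.255.255.255)
  111.0.0.0/12 (111.0.0.0 - 111.15.255.255)
  111.5.0.0/16 (111.5.0.0 - 111.5.255.255)
Total matching entries: 4.

4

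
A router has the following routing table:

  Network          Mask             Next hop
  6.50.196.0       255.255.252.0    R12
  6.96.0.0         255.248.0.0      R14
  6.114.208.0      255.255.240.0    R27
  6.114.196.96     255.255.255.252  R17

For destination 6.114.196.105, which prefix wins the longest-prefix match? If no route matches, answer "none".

6.114.196.105 is outside every listed prefix and there is no default route.

none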